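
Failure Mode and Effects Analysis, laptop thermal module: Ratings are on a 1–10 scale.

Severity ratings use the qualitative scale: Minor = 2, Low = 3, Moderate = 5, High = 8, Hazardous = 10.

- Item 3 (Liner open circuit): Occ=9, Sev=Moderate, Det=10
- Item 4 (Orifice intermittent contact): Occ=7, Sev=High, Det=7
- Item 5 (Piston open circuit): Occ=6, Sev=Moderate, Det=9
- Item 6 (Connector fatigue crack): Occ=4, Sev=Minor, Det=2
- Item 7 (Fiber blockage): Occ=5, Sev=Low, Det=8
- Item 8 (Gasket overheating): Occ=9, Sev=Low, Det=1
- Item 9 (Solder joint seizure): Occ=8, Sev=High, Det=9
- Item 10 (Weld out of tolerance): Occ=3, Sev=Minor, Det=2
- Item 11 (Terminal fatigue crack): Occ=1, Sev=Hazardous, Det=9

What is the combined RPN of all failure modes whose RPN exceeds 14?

1941

RPN = Severity × Occurrence × Detection:
  Item 3: 5 × 9 × 10 = 450
  Item 4: 8 × 7 × 7 = 392
  Item 5: 5 × 6 × 9 = 270
  Item 6: 2 × 4 × 2 = 16
  Item 7: 3 × 5 × 8 = 120
  Item 8: 3 × 9 × 1 = 27
  Item 9: 8 × 8 × 9 = 576
  Item 10: 2 × 3 × 2 = 12
  Item 11: 10 × 1 × 9 = 90
RPN > 14: Item 3 (450), Item 4 (392), Item 5 (270), Item 6 (16), Item 7 (120), Item 8 (27), Item 9 (576), Item 11 (90).
Sum: 450 + 392 + 270 + 16 + 120 + 27 + 576 + 90 = 1941.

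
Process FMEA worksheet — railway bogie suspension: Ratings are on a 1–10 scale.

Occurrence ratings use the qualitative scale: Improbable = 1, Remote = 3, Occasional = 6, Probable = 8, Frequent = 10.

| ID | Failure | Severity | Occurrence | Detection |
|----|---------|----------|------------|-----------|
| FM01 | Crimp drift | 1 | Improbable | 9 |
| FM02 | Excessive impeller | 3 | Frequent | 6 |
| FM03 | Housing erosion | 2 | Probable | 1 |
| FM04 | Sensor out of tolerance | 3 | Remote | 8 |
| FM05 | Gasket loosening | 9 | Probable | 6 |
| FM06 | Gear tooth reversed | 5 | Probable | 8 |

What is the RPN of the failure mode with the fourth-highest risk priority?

72

RPN = Severity × Occurrence × Detection:
  FM01: 1 × 1 × 9 = 9
  FM02: 3 × 10 × 6 = 180
  FM03: 2 × 8 × 1 = 16
  FM04: 3 × 3 × 8 = 72
  FM05: 9 × 8 × 6 = 432
  FM06: 5 × 8 × 8 = 320
Sorted descending: 432, 320, 180, 72, 16, 9.
The fourth-highest RPN is 72 (FM04).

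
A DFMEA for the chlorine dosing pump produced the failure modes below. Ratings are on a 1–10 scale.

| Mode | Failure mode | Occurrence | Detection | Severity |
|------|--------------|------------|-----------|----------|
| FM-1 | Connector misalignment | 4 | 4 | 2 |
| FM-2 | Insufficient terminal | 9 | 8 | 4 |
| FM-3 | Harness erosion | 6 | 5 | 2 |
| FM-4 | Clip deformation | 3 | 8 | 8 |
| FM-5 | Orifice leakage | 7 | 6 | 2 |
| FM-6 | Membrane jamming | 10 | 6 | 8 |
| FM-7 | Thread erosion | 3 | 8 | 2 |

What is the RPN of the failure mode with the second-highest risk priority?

288

RPN = Severity × Occurrence × Detection:
  FM-1: 2 × 4 × 4 = 32
  FM-2: 4 × 9 × 8 = 288
  FM-3: 2 × 6 × 5 = 60
  FM-4: 8 × 3 × 8 = 192
  FM-5: 2 × 7 × 6 = 84
  FM-6: 8 × 10 × 6 = 480
  FM-7: 2 × 3 × 8 = 48
Sorted descending: 480, 288, 192, 84, 60, 48, 32.
The second-highest RPN is 288 (FM-2).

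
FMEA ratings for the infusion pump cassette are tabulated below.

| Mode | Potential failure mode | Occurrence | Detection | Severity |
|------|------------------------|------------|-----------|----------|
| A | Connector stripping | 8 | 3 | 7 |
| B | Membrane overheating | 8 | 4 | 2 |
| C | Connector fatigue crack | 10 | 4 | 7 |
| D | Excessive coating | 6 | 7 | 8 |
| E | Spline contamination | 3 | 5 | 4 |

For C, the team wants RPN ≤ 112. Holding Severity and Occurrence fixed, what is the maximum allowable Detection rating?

1

C: S=7, O=10, D=4 → current RPN = 280.
Fixed product = 70. Need 70 × D ≤ 112, so D ≤ 112/70 = 1.60.
Maximum integer Detection rating = 1 (gives RPN 70; D=2 would give 140 > 112).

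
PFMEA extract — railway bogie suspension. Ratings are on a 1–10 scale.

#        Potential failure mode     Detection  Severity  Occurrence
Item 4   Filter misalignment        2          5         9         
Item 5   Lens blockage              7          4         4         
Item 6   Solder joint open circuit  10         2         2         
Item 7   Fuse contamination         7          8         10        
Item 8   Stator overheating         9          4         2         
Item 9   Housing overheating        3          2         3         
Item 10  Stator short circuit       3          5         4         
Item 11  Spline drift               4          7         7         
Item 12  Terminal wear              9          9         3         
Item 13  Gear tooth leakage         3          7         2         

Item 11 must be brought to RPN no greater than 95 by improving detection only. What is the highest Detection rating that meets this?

1

Item 11: S=7, O=7, D=4 → current RPN = 196.
Fixed product = 49. Need 49 × D ≤ 95, so D ≤ 95/49 = 1.94.
Maximum integer Detection rating = 1 (gives RPN 49; D=2 would give 98 > 95).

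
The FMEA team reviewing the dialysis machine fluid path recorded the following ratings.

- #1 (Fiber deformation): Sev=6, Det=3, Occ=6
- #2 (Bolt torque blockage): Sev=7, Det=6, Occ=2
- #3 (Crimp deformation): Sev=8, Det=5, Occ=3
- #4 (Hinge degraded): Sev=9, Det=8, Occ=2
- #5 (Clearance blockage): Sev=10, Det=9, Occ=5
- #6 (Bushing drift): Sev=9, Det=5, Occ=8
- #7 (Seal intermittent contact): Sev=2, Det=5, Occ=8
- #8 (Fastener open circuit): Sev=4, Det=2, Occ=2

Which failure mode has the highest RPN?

RPN = Severity × Occurrence × Detection:
  #1: 6 × 6 × 3 = 108
  #2: 7 × 2 × 6 = 84
  #3: 8 × 3 × 5 = 120
  #4: 9 × 2 × 8 = 144
  #5: 10 × 5 × 9 = 450
  #6: 9 × 8 × 5 = 360
  #7: 2 × 8 × 5 = 80
  #8: 4 × 2 × 2 = 16
Highest RPN is 450 → #5.

#5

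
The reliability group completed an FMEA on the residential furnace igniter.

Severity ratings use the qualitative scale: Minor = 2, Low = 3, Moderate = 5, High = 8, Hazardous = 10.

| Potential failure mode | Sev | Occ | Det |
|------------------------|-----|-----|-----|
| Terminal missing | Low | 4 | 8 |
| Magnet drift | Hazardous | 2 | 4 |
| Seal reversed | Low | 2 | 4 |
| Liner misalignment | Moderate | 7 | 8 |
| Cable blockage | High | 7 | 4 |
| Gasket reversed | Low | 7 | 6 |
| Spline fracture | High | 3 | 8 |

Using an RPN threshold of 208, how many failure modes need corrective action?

2

RPN = Severity × Occurrence × Detection:
  Terminal missing: 3 × 4 × 8 = 96
  Magnet drift: 10 × 2 × 4 = 80
  Seal reversed: 3 × 2 × 4 = 24
  Liner misalignment: 5 × 7 × 8 = 280
  Cable blockage: 8 × 7 × 4 = 224
  Gasket reversed: 3 × 7 × 6 = 126
  Spline fracture: 8 × 3 × 8 = 192
Modes with RPN ≥ 208: Liner misalignment (280), Cable blockage (224) → 2.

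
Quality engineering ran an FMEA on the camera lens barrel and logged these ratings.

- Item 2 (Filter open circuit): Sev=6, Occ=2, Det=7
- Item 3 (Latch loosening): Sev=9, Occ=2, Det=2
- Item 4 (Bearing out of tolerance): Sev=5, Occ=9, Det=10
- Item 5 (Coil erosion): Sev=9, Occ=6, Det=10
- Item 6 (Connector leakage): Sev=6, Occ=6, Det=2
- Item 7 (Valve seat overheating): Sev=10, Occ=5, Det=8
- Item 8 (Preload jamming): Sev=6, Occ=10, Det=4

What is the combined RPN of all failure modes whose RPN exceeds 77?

RPN = Severity × Occurrence × Detection:
  Item 2: 6 × 2 × 7 = 84
  Item 3: 9 × 2 × 2 = 36
  Item 4: 5 × 9 × 10 = 450
  Item 5: 9 × 6 × 10 = 540
  Item 6: 6 × 6 × 2 = 72
  Item 7: 10 × 5 × 8 = 400
  Item 8: 6 × 10 × 4 = 240
RPN > 77: Item 2 (84), Item 4 (450), Item 5 (540), Item 7 (400), Item 8 (240).
Sum: 84 + 450 + 540 + 400 + 240 = 1714.

1714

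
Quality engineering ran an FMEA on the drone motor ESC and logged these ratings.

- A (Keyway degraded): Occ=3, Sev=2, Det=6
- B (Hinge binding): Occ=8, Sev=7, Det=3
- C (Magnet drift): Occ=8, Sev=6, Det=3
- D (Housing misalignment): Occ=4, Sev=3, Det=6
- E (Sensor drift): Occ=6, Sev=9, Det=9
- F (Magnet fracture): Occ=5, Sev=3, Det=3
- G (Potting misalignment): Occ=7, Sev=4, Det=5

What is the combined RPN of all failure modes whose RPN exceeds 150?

RPN = Severity × Occurrence × Detection:
  A: 2 × 3 × 6 = 36
  B: 7 × 8 × 3 = 168
  C: 6 × 8 × 3 = 144
  D: 3 × 4 × 6 = 72
  E: 9 × 6 × 9 = 486
  F: 3 × 5 × 3 = 45
  G: 4 × 7 × 5 = 140
RPN > 150: B (168), E (486).
Sum: 168 + 486 = 654.

654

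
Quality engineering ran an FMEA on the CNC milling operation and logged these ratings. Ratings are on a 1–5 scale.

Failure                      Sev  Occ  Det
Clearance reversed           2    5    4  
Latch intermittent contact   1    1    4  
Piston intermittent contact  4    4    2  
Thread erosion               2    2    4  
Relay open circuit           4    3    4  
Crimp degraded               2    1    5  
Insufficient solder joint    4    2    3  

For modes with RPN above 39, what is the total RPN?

88

RPN = Severity × Occurrence × Detection:
  Clearance reversed: 2 × 5 × 4 = 40
  Latch intermittent contact: 1 × 1 × 4 = 4
  Piston intermittent contact: 4 × 4 × 2 = 32
  Thread erosion: 2 × 2 × 4 = 16
  Relay open circuit: 4 × 3 × 4 = 48
  Crimp degraded: 2 × 1 × 5 = 10
  Insufficient solder joint: 4 × 2 × 3 = 24
RPN > 39: Clearance reversed (40), Relay open circuit (48).
Sum: 40 + 48 = 88.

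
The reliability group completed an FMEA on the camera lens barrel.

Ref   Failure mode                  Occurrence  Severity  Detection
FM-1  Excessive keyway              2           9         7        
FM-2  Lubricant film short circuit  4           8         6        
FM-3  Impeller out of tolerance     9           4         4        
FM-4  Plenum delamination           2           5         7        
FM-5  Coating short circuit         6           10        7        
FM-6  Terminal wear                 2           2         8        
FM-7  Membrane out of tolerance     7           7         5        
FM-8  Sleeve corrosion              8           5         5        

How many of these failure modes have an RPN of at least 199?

RPN = Severity × Occurrence × Detection:
  FM-1: 9 × 2 × 7 = 126
  FM-2: 8 × 4 × 6 = 192
  FM-3: 4 × 9 × 4 = 144
  FM-4: 5 × 2 × 7 = 70
  FM-5: 10 × 6 × 7 = 420
  FM-6: 2 × 2 × 8 = 32
  FM-7: 7 × 7 × 5 = 245
  FM-8: 5 × 8 × 5 = 200
Modes with RPN ≥ 199: FM-5 (420), FM-7 (245), FM-8 (200) → 3.

3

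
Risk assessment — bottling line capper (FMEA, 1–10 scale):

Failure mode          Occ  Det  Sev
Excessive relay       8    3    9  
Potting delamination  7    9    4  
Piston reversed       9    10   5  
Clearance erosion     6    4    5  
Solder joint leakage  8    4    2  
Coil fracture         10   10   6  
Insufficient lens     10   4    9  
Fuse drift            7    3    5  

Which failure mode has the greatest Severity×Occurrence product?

Criticality = Severity × Occurrence:
  Excessive relay: 9 × 8 = 72
  Potting delamination: 4 × 7 = 28
  Piston reversed: 5 × 9 = 45
  Clearance erosion: 5 × 6 = 30
  Solder joint leakage: 2 × 8 = 16
  Coil fracture: 6 × 10 = 60
  Insufficient lens: 9 × 10 = 90
  Fuse drift: 5 × 7 = 35
Highest criticality is 90 → Insufficient lens.

Insufficient lens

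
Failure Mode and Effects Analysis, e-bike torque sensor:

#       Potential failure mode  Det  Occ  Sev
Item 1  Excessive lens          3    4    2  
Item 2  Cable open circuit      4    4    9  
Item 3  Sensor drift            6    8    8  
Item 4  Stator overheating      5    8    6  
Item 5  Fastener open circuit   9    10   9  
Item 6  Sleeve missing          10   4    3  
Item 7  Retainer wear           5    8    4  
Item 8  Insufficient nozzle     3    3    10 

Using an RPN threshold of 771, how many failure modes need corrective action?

1

RPN = Severity × Occurrence × Detection:
  Item 1: 2 × 4 × 3 = 24
  Item 2: 9 × 4 × 4 = 144
  Item 3: 8 × 8 × 6 = 384
  Item 4: 6 × 8 × 5 = 240
  Item 5: 9 × 10 × 9 = 810
  Item 6: 3 × 4 × 10 = 120
  Item 7: 4 × 8 × 5 = 160
  Item 8: 10 × 3 × 3 = 90
Modes with RPN ≥ 771: Item 5 (810) → 1.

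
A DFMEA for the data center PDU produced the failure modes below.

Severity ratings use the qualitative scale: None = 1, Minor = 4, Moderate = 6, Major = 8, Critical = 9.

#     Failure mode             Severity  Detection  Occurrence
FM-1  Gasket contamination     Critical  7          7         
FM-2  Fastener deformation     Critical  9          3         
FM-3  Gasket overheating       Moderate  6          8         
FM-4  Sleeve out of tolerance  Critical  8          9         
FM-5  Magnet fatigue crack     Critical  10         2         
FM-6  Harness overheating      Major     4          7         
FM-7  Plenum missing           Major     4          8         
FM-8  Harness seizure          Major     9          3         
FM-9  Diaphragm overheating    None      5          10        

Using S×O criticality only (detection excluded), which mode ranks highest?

Criticality = Severity × Occurrence:
  FM-1: 9 × 7 = 63
  FM-2: 9 × 3 = 27
  FM-3: 6 × 8 = 48
  FM-4: 9 × 9 = 81
  FM-5: 9 × 2 = 18
  FM-6: 8 × 7 = 56
  FM-7: 8 × 8 = 64
  FM-8: 8 × 3 = 24
  FM-9: 1 × 10 = 10
Highest criticality is 81 → FM-4.

FM-4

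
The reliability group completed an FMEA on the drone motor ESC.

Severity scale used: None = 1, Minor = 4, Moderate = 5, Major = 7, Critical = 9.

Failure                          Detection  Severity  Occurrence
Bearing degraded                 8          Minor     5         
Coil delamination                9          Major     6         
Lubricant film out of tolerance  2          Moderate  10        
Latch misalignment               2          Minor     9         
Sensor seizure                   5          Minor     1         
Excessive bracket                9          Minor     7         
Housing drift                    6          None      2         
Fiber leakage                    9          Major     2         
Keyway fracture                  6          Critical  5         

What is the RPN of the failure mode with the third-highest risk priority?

252

RPN = Severity × Occurrence × Detection:
  Bearing degraded: 4 × 5 × 8 = 160
  Coil delamination: 7 × 6 × 9 = 378
  Lubricant film out of tolerance: 5 × 10 × 2 = 100
  Latch misalignment: 4 × 9 × 2 = 72
  Sensor seizure: 4 × 1 × 5 = 20
  Excessive bracket: 4 × 7 × 9 = 252
  Housing drift: 1 × 2 × 6 = 12
  Fiber leakage: 7 × 2 × 9 = 126
  Keyway fracture: 9 × 5 × 6 = 270
Sorted descending: 378, 270, 252, 160, 126, 100, 72, 20, 12.
The third-highest RPN is 252 (Excessive bracket).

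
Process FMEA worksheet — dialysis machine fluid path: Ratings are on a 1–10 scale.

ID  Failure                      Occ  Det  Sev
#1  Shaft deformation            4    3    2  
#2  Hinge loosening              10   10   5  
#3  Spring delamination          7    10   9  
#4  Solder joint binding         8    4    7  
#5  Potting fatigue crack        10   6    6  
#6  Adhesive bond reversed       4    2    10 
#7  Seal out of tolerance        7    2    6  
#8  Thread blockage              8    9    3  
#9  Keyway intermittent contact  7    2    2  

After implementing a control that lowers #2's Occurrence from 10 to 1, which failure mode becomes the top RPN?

#3

RPN = Severity × Occurrence × Detection:
  #1: 2 × 4 × 3 = 24
  #2: 5 × 10 × 10 = 500
  #3: 9 × 7 × 10 = 630
  #4: 7 × 8 × 4 = 224
  #5: 6 × 10 × 6 = 360
  #6: 10 × 4 × 2 = 80
  #7: 6 × 7 × 2 = 84
  #8: 3 × 8 × 9 = 216
  #9: 2 × 7 × 2 = 28
After action: #2 → 5 × 1 × 10 = 50.
Revised RPNs: #3=630, #5=360, #4=224, #8=216, #7=84, #6=80, #2=50, #9=28, #1=24.
Highest is now #3 (630).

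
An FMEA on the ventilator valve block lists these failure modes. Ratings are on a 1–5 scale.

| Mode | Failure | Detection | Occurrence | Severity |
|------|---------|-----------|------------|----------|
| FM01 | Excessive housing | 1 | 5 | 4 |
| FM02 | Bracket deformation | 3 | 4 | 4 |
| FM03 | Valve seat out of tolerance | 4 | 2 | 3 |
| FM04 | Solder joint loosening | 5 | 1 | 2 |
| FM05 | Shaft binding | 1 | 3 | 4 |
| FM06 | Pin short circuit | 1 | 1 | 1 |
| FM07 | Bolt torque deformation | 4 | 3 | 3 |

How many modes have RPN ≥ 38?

RPN = Severity × Occurrence × Detection:
  FM01: 4 × 5 × 1 = 20
  FM02: 4 × 4 × 3 = 48
  FM03: 3 × 2 × 4 = 24
  FM04: 2 × 1 × 5 = 10
  FM05: 4 × 3 × 1 = 12
  FM06: 1 × 1 × 1 = 1
  FM07: 3 × 3 × 4 = 36
Modes with RPN ≥ 38: FM02 (48) → 1.

1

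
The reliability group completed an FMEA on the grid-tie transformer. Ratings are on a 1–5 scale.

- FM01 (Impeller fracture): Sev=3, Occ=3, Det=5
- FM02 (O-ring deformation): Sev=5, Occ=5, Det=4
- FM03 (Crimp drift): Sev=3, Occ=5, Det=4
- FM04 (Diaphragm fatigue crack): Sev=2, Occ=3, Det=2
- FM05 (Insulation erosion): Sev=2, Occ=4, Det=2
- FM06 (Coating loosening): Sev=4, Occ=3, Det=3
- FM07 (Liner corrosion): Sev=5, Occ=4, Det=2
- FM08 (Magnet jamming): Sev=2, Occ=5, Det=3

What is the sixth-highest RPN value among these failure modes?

30

RPN = Severity × Occurrence × Detection:
  FM01: 3 × 3 × 5 = 45
  FM02: 5 × 5 × 4 = 100
  FM03: 3 × 5 × 4 = 60
  FM04: 2 × 3 × 2 = 12
  FM05: 2 × 4 × 2 = 16
  FM06: 4 × 3 × 3 = 36
  FM07: 5 × 4 × 2 = 40
  FM08: 2 × 5 × 3 = 30
Sorted descending: 100, 60, 45, 40, 36, 30, 16, 12.
The sixth-highest RPN is 30 (FM08).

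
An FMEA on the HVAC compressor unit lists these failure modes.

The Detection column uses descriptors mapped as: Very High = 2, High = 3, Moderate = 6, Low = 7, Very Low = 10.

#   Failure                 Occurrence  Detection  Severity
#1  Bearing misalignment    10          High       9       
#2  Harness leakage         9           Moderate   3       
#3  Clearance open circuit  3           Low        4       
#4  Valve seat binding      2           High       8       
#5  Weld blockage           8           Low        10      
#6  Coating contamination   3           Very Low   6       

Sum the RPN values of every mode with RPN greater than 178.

1010

RPN = Severity × Occurrence × Detection:
  #1: 9 × 10 × 3 = 270
  #2: 3 × 9 × 6 = 162
  #3: 4 × 3 × 7 = 84
  #4: 8 × 2 × 3 = 48
  #5: 10 × 8 × 7 = 560
  #6: 6 × 3 × 10 = 180
RPN > 178: #1 (270), #5 (560), #6 (180).
Sum: 270 + 560 + 180 = 1010.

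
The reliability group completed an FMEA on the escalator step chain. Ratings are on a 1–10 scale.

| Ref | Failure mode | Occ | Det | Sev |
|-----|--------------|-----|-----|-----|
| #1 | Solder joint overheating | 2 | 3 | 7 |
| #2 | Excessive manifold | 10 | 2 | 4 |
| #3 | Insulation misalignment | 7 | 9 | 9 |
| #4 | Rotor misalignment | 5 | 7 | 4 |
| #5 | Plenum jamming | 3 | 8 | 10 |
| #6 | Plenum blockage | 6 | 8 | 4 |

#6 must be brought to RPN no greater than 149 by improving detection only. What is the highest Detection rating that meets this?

6

#6: S=4, O=6, D=8 → current RPN = 192.
Fixed product = 24. Need 24 × D ≤ 149, so D ≤ 149/24 = 6.21.
Maximum integer Detection rating = 6 (gives RPN 144; D=7 would give 168 > 149).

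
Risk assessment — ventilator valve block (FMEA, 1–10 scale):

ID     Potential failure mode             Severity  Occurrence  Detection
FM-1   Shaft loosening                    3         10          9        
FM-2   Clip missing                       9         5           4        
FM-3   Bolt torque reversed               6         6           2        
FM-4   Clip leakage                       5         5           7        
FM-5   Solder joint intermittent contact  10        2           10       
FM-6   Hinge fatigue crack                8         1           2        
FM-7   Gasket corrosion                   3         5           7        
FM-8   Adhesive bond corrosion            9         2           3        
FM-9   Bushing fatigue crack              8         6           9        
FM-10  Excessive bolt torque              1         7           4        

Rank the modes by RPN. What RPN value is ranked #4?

RPN = Severity × Occurrence × Detection:
  FM-1: 3 × 10 × 9 = 270
  FM-2: 9 × 5 × 4 = 180
  FM-3: 6 × 6 × 2 = 72
  FM-4: 5 × 5 × 7 = 175
  FM-5: 10 × 2 × 10 = 200
  FM-6: 8 × 1 × 2 = 16
  FM-7: 3 × 5 × 7 = 105
  FM-8: 9 × 2 × 3 = 54
  FM-9: 8 × 6 × 9 = 432
  FM-10: 1 × 7 × 4 = 28
Sorted descending: 432, 270, 200, 180, 175, 105, 72, 54, 28, 16.
The fourth-highest RPN is 180 (FM-2).

180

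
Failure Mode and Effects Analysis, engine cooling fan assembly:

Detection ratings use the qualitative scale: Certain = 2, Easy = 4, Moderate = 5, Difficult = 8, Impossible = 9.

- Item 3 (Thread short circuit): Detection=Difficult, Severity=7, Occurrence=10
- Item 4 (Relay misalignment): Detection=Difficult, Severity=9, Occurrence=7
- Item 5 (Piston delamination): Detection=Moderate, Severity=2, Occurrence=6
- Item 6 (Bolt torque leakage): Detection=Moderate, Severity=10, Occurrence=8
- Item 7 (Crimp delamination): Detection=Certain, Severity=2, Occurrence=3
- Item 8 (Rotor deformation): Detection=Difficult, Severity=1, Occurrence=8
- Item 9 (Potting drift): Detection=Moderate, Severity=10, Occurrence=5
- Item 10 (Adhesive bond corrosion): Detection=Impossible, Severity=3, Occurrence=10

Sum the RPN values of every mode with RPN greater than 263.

1734

RPN = Severity × Occurrence × Detection:
  Item 3: 7 × 10 × 8 = 560
  Item 4: 9 × 7 × 8 = 504
  Item 5: 2 × 6 × 5 = 60
  Item 6: 10 × 8 × 5 = 400
  Item 7: 2 × 3 × 2 = 12
  Item 8: 1 × 8 × 8 = 64
  Item 9: 10 × 5 × 5 = 250
  Item 10: 3 × 10 × 9 = 270
RPN > 263: Item 3 (560), Item 4 (504), Item 6 (400), Item 10 (270).
Sum: 560 + 504 + 400 + 270 = 1734.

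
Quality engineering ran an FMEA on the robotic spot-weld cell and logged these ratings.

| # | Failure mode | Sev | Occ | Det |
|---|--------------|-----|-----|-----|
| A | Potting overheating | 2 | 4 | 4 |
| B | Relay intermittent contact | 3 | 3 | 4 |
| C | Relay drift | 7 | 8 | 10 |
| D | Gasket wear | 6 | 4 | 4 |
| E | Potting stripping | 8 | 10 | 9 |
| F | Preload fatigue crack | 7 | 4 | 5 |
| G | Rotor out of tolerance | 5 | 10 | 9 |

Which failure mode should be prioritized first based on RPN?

RPN = Severity × Occurrence × Detection:
  A: 2 × 4 × 4 = 32
  B: 3 × 3 × 4 = 36
  C: 7 × 8 × 10 = 560
  D: 6 × 4 × 4 = 96
  E: 8 × 10 × 9 = 720
  F: 7 × 4 × 5 = 140
  G: 5 × 10 × 9 = 450
Highest RPN is 720 → E.

E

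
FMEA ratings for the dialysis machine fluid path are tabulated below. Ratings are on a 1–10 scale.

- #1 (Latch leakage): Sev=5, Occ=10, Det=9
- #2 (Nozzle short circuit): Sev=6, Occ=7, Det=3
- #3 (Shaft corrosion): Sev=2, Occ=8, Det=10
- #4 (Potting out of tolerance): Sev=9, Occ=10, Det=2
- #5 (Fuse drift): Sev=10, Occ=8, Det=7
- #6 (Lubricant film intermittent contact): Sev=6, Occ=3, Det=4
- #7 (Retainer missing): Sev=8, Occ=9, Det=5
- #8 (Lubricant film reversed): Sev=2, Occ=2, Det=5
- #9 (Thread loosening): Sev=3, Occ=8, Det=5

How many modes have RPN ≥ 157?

5

RPN = Severity × Occurrence × Detection:
  #1: 5 × 10 × 9 = 450
  #2: 6 × 7 × 3 = 126
  #3: 2 × 8 × 10 = 160
  #4: 9 × 10 × 2 = 180
  #5: 10 × 8 × 7 = 560
  #6: 6 × 3 × 4 = 72
  #7: 8 × 9 × 5 = 360
  #8: 2 × 2 × 5 = 20
  #9: 3 × 8 × 5 = 120
Modes with RPN ≥ 157: #1 (450), #3 (160), #4 (180), #5 (560), #7 (360) → 5.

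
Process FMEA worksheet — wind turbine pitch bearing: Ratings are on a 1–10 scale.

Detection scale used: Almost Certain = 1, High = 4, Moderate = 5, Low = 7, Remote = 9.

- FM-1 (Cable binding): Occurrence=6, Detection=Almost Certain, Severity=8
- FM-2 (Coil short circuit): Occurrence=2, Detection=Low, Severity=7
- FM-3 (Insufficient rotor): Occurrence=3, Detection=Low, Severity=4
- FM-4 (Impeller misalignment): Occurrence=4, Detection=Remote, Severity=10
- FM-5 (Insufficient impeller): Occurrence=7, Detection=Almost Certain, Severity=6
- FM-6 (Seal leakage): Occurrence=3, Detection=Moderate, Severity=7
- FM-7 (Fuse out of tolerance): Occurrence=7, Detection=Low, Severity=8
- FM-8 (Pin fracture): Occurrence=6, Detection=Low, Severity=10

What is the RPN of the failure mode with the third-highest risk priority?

RPN = Severity × Occurrence × Detection:
  FM-1: 8 × 6 × 1 = 48
  FM-2: 7 × 2 × 7 = 98
  FM-3: 4 × 3 × 7 = 84
  FM-4: 10 × 4 × 9 = 360
  FM-5: 6 × 7 × 1 = 42
  FM-6: 7 × 3 × 5 = 105
  FM-7: 8 × 7 × 7 = 392
  FM-8: 10 × 6 × 7 = 420
Sorted descending: 420, 392, 360, 105, 98, 84, 48, 42.
The third-highest RPN is 360 (FM-4).

360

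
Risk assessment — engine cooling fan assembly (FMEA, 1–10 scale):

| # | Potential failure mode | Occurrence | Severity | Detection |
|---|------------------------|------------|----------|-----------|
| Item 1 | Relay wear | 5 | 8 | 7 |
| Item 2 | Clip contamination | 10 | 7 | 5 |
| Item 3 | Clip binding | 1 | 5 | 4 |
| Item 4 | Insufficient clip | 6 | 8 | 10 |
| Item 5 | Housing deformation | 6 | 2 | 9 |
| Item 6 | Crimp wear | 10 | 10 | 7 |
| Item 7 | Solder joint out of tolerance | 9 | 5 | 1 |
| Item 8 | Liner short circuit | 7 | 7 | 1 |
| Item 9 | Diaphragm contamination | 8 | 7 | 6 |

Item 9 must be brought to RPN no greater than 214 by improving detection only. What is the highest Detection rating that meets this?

Item 9: S=7, O=8, D=6 → current RPN = 336.
Fixed product = 56. Need 56 × D ≤ 214, so D ≤ 214/56 = 3.82.
Maximum integer Detection rating = 3 (gives RPN 168; D=4 would give 224 > 214).

3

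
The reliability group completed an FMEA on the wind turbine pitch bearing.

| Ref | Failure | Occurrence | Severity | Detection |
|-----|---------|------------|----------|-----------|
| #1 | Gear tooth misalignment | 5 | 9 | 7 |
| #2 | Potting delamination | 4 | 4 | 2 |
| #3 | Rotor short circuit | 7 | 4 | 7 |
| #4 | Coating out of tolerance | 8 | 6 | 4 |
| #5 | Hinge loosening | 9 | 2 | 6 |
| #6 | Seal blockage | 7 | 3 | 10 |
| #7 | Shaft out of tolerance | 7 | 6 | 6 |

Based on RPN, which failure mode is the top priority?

RPN = Severity × Occurrence × Detection:
  #1: 9 × 5 × 7 = 315
  #2: 4 × 4 × 2 = 32
  #3: 4 × 7 × 7 = 196
  #4: 6 × 8 × 4 = 192
  #5: 2 × 9 × 6 = 108
  #6: 3 × 7 × 10 = 210
  #7: 6 × 7 × 6 = 252
Highest RPN is 315 → #1.

#1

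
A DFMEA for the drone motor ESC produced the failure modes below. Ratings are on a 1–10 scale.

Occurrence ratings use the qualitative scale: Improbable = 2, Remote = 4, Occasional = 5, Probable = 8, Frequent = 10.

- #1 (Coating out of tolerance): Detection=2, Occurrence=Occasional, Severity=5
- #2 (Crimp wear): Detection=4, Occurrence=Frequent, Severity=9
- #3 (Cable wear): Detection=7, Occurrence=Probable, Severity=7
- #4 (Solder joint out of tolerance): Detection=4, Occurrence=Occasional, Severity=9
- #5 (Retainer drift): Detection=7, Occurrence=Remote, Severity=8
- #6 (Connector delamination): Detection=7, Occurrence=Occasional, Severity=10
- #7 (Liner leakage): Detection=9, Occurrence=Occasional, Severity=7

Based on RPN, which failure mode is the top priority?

RPN = Severity × Occurrence × Detection:
  #1: 5 × 5 × 2 = 50
  #2: 9 × 10 × 4 = 360
  #3: 7 × 8 × 7 = 392
  #4: 9 × 5 × 4 = 180
  #5: 8 × 4 × 7 = 224
  #6: 10 × 5 × 7 = 350
  #7: 7 × 5 × 9 = 315
Highest RPN is 392 → #3.

#3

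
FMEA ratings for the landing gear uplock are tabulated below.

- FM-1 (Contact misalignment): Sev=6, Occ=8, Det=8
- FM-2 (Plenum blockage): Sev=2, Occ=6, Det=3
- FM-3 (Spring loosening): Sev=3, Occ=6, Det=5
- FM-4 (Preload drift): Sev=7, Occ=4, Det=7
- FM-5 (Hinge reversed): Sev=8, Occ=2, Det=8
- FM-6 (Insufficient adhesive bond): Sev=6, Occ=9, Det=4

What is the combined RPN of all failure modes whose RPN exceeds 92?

924

RPN = Severity × Occurrence × Detection:
  FM-1: 6 × 8 × 8 = 384
  FM-2: 2 × 6 × 3 = 36
  FM-3: 3 × 6 × 5 = 90
  FM-4: 7 × 4 × 7 = 196
  FM-5: 8 × 2 × 8 = 128
  FM-6: 6 × 9 × 4 = 216
RPN > 92: FM-1 (384), FM-4 (196), FM-5 (128), FM-6 (216).
Sum: 384 + 196 + 128 + 216 = 924.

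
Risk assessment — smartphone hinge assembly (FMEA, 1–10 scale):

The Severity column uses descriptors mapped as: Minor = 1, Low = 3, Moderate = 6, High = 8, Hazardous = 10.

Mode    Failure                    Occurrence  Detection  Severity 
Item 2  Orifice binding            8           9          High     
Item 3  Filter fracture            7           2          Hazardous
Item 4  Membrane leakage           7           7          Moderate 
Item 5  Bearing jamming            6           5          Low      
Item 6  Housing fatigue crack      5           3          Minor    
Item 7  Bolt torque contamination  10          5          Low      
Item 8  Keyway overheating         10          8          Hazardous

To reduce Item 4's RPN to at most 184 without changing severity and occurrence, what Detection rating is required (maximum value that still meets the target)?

Item 4: S=6, O=7, D=7 → current RPN = 294.
Fixed product = 42. Need 42 × D ≤ 184, so D ≤ 184/42 = 4.38.
Maximum integer Detection rating = 4 (gives RPN 168; D=5 would give 210 > 184).

4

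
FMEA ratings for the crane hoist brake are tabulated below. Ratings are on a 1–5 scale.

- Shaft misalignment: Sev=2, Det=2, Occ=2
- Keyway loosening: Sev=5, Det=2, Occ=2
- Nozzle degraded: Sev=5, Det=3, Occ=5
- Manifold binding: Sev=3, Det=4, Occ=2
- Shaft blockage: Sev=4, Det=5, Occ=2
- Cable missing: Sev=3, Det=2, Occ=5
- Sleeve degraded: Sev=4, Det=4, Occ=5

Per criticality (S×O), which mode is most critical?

Nozzle degraded

Criticality = Severity × Occurrence:
  Shaft misalignment: 2 × 2 = 4
  Keyway loosening: 5 × 2 = 10
  Nozzle degraded: 5 × 5 = 25
  Manifold binding: 3 × 2 = 6
  Shaft blockage: 4 × 2 = 8
  Cable missing: 3 × 5 = 15
  Sleeve degraded: 4 × 5 = 20
Highest criticality is 25 → Nozzle degraded.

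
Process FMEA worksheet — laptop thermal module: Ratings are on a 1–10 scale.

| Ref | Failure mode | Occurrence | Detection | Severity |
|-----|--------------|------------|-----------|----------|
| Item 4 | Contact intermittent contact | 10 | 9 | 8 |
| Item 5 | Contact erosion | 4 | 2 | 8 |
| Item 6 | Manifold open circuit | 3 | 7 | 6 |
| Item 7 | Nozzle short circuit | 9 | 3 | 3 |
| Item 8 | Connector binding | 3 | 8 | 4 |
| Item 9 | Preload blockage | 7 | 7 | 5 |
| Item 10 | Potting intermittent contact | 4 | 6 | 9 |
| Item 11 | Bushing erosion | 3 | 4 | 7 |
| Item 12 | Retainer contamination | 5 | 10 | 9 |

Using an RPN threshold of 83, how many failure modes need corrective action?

RPN = Severity × Occurrence × Detection:
  Item 4: 8 × 10 × 9 = 720
  Item 5: 8 × 4 × 2 = 64
  Item 6: 6 × 3 × 7 = 126
  Item 7: 3 × 9 × 3 = 81
  Item 8: 4 × 3 × 8 = 96
  Item 9: 5 × 7 × 7 = 245
  Item 10: 9 × 4 × 6 = 216
  Item 11: 7 × 3 × 4 = 84
  Item 12: 9 × 5 × 10 = 450
Modes with RPN ≥ 83: Item 4 (720), Item 6 (126), Item 8 (96), Item 9 (245), Item 10 (216), Item 11 (84), Item 12 (450) → 7.

7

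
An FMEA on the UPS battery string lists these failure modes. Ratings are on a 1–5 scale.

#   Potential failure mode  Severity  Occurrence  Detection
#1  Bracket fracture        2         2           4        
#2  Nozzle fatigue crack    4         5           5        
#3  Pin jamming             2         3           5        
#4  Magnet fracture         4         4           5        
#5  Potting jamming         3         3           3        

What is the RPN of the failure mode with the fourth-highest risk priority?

RPN = Severity × Occurrence × Detection:
  #1: 2 × 2 × 4 = 16
  #2: 4 × 5 × 5 = 100
  #3: 2 × 3 × 5 = 30
  #4: 4 × 4 × 5 = 80
  #5: 3 × 3 × 3 = 27
Sorted descending: 100, 80, 30, 27, 16.
The fourth-highest RPN is 27 (#5).

27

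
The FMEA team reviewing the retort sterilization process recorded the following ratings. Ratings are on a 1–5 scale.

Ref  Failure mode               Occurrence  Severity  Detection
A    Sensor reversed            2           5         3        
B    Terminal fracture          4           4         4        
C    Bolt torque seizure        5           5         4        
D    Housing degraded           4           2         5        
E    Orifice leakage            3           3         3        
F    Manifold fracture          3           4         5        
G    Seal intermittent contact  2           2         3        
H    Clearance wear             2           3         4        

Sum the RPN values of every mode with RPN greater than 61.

164

RPN = Severity × Occurrence × Detection:
  A: 5 × 2 × 3 = 30
  B: 4 × 4 × 4 = 64
  C: 5 × 5 × 4 = 100
  D: 2 × 4 × 5 = 40
  E: 3 × 3 × 3 = 27
  F: 4 × 3 × 5 = 60
  G: 2 × 2 × 3 = 12
  H: 3 × 2 × 4 = 24
RPN > 61: B (64), C (100).
Sum: 64 + 100 = 164.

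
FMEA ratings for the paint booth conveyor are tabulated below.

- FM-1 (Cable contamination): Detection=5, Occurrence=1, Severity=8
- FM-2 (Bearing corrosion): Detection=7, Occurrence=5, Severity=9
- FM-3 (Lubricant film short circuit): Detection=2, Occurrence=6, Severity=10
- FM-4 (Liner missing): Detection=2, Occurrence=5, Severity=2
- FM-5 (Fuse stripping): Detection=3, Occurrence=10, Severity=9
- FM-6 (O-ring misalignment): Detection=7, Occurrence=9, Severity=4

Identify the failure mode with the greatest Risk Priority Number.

RPN = Severity × Occurrence × Detection:
  FM-1: 8 × 1 × 5 = 40
  FM-2: 9 × 5 × 7 = 315
  FM-3: 10 × 6 × 2 = 120
  FM-4: 2 × 5 × 2 = 20
  FM-5: 9 × 10 × 3 = 270
  FM-6: 4 × 9 × 7 = 252
Highest RPN is 315 → FM-2.

FM-2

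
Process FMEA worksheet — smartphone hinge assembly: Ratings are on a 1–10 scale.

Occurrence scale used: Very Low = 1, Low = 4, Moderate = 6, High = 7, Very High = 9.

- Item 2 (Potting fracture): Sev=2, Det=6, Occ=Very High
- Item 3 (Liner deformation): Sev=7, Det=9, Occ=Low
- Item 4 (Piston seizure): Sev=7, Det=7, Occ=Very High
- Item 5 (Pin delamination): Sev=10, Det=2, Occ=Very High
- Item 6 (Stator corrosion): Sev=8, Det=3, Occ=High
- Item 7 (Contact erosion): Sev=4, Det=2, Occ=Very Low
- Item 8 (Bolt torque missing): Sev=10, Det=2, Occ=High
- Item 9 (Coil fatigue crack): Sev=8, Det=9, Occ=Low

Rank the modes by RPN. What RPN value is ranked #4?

180

RPN = Severity × Occurrence × Detection:
  Item 2: 2 × 9 × 6 = 108
  Item 3: 7 × 4 × 9 = 252
  Item 4: 7 × 9 × 7 = 441
  Item 5: 10 × 9 × 2 = 180
  Item 6: 8 × 7 × 3 = 168
  Item 7: 4 × 1 × 2 = 8
  Item 8: 10 × 7 × 2 = 140
  Item 9: 8 × 4 × 9 = 288
Sorted descending: 441, 288, 252, 180, 168, 140, 108, 8.
The fourth-highest RPN is 180 (Item 5).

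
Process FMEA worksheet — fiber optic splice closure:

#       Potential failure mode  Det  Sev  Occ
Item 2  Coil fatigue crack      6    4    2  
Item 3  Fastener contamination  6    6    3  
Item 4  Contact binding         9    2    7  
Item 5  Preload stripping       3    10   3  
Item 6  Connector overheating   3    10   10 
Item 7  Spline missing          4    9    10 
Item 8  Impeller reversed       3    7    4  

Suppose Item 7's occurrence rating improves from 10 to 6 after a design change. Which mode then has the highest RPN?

RPN = Severity × Occurrence × Detection:
  Item 2: 4 × 2 × 6 = 48
  Item 3: 6 × 3 × 6 = 108
  Item 4: 2 × 7 × 9 = 126
  Item 5: 10 × 3 × 3 = 90
  Item 6: 10 × 10 × 3 = 300
  Item 7: 9 × 10 × 4 = 360
  Item 8: 7 × 4 × 3 = 84
After action: Item 7 → 9 × 6 × 4 = 216.
Revised RPNs: Item 6=300, Item 7=216, Item 4=126, Item 3=108, Item 5=90, Item 8=84, Item 2=48.
Highest is now Item 6 (300).

Item 6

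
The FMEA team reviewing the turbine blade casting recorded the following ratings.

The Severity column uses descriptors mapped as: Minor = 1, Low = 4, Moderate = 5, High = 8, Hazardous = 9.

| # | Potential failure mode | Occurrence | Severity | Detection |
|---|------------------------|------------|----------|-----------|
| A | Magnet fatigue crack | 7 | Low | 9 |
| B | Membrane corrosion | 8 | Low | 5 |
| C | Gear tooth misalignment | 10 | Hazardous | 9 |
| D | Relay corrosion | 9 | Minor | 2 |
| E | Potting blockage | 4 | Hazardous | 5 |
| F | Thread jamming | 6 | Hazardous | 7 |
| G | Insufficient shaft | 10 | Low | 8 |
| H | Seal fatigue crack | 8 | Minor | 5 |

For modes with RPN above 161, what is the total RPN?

1940

RPN = Severity × Occurrence × Detection:
  A: 4 × 7 × 9 = 252
  B: 4 × 8 × 5 = 160
  C: 9 × 10 × 9 = 810
  D: 1 × 9 × 2 = 18
  E: 9 × 4 × 5 = 180
  F: 9 × 6 × 7 = 378
  G: 4 × 10 × 8 = 320
  H: 1 × 8 × 5 = 40
RPN > 161: A (252), C (810), E (180), F (378), G (320).
Sum: 252 + 810 + 180 + 378 + 320 = 1940.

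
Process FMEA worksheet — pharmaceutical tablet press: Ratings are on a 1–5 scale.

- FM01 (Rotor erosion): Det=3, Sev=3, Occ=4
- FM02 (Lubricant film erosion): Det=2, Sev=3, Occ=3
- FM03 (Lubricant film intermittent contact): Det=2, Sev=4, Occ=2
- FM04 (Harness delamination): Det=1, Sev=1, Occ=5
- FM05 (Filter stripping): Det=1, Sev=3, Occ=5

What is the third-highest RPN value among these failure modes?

16

RPN = Severity × Occurrence × Detection:
  FM01: 3 × 4 × 3 = 36
  FM02: 3 × 3 × 2 = 18
  FM03: 4 × 2 × 2 = 16
  FM04: 1 × 5 × 1 = 5
  FM05: 3 × 5 × 1 = 15
Sorted descending: 36, 18, 16, 15, 5.
The third-highest RPN is 16 (FM03).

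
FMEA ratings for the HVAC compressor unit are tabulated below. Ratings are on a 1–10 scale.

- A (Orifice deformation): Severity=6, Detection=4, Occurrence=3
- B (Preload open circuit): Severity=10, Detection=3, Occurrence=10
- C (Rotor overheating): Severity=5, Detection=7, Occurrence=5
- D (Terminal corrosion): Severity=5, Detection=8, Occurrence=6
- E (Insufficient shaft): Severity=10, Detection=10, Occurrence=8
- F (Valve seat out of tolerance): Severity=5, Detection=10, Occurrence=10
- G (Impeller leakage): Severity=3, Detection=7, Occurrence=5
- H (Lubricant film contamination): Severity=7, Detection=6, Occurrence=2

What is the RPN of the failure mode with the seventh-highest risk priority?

84

RPN = Severity × Occurrence × Detection:
  A: 6 × 3 × 4 = 72
  B: 10 × 10 × 3 = 300
  C: 5 × 5 × 7 = 175
  D: 5 × 6 × 8 = 240
  E: 10 × 8 × 10 = 800
  F: 5 × 10 × 10 = 500
  G: 3 × 5 × 7 = 105
  H: 7 × 2 × 6 = 84
Sorted descending: 800, 500, 300, 240, 175, 105, 84, 72.
The seventh-highest RPN is 84 (H).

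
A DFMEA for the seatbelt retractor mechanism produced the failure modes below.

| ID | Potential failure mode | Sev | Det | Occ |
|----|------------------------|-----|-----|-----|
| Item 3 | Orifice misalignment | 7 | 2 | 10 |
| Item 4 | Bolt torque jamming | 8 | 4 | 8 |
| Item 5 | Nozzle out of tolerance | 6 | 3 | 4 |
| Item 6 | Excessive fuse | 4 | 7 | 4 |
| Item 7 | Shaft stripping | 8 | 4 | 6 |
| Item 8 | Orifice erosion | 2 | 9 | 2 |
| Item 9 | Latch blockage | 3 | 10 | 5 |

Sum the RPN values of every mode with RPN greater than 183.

448

RPN = Severity × Occurrence × Detection:
  Item 3: 7 × 10 × 2 = 140
  Item 4: 8 × 8 × 4 = 256
  Item 5: 6 × 4 × 3 = 72
  Item 6: 4 × 4 × 7 = 112
  Item 7: 8 × 6 × 4 = 192
  Item 8: 2 × 2 × 9 = 36
  Item 9: 3 × 5 × 10 = 150
RPN > 183: Item 4 (256), Item 7 (192).
Sum: 256 + 192 = 448.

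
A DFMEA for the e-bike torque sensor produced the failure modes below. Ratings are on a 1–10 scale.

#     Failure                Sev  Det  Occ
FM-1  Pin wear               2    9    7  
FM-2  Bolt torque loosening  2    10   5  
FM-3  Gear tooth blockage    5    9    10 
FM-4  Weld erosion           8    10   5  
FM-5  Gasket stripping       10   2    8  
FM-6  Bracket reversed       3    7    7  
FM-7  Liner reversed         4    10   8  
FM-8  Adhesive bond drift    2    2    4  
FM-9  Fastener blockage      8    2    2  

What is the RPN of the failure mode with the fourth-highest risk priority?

160

RPN = Severity × Occurrence × Detection:
  FM-1: 2 × 7 × 9 = 126
  FM-2: 2 × 5 × 10 = 100
  FM-3: 5 × 10 × 9 = 450
  FM-4: 8 × 5 × 10 = 400
  FM-5: 10 × 8 × 2 = 160
  FM-6: 3 × 7 × 7 = 147
  FM-7: 4 × 8 × 10 = 320
  FM-8: 2 × 4 × 2 = 16
  FM-9: 8 × 2 × 2 = 32
Sorted descending: 450, 400, 320, 160, 147, 126, 100, 32, 16.
The fourth-highest RPN is 160 (FM-5).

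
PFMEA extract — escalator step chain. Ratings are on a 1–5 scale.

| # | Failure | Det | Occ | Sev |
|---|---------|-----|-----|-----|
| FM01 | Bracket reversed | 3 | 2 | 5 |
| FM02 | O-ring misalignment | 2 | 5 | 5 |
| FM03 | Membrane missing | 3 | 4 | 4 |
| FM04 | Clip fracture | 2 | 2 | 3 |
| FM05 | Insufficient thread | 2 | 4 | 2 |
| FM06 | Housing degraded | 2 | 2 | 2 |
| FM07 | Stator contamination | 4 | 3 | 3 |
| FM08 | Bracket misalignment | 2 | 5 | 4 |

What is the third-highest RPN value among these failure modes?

40

RPN = Severity × Occurrence × Detection:
  FM01: 5 × 2 × 3 = 30
  FM02: 5 × 5 × 2 = 50
  FM03: 4 × 4 × 3 = 48
  FM04: 3 × 2 × 2 = 12
  FM05: 2 × 4 × 2 = 16
  FM06: 2 × 2 × 2 = 8
  FM07: 3 × 3 × 4 = 36
  FM08: 4 × 5 × 2 = 40
Sorted descending: 50, 48, 40, 36, 30, 16, 12, 8.
The third-highest RPN is 40 (FM08).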